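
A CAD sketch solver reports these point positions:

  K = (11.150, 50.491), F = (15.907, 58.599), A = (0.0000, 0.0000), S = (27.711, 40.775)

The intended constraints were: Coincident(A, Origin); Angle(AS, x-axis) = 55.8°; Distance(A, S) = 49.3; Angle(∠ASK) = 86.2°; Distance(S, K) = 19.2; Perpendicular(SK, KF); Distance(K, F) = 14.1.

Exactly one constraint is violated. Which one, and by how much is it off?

Distance(K, F) = 14.1 — off by 4.70.

A = (0.00, 0.00) ✓; AS at 55.80° ✓; |AS| = 49.30 ✓; ∠ASK = 86.20° ✓; |SK| = 19.20 ✓; ∠(SK, KF) = 90.00° ✓; |KF| = 9.400 ✗.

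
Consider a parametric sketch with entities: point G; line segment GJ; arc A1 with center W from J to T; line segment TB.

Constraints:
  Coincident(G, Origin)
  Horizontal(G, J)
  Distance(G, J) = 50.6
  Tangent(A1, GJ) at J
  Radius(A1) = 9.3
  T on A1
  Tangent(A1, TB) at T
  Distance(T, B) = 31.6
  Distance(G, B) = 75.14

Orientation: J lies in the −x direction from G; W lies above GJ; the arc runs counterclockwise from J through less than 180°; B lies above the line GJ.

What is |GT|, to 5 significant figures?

46.134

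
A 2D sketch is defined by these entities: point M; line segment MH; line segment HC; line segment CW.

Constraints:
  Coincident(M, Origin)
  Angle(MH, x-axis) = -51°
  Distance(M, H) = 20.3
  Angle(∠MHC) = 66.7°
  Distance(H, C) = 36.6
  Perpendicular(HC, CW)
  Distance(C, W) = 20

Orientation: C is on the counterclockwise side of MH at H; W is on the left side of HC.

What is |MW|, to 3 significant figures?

28.6

M is at the origin; MH runs at -51.0° with length 20.3, so H = 20.3·(cos -51.0°, sin -51.0°) = (12.8, -15.8). ∠MHC = 66.7°, so HC runs at -51.0° + (180° − 66.7°) = 62.3° from the x-axis; with |HC| = 36.6, C = H + 36.6·(cos 62.3°, sin 62.3°) = (29.8, 16.6). The perpendicularity gives CW at right angles to HC; with |CW| = 20.0 on the left of HC, W = C + 20.0·(-0.885, 0.465) = (12.1, 25.9). Then |MW| = |W − M| = 28.6.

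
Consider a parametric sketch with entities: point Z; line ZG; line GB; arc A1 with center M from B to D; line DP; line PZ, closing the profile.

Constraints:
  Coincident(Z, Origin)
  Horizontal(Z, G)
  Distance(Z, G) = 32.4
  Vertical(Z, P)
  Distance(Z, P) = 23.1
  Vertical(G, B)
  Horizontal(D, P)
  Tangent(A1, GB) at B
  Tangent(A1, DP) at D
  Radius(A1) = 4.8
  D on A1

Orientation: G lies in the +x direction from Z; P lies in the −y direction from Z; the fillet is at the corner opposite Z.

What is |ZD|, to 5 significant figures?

35.991

Z is at the origin; Z and G share the same y with |ZG| = 32.4 and G on the +x side, so G = (32.400, 0.0000). Z and P share the same x with |ZP| = 23.1 and P on the −y side, so P = (0.0000, -23.100). The virtual corner opposite Z is at (32.400, -23.100). Tangency of A1 to GB means the radius MB is perpendicular to GB and A1 meets DP tangentially, so MD is at right angles to DP, with radius 4.8, so the center M sits 4.8 in from both sides at M = (27.600, -18.300). That places the tangent points at B = (32.400, -18.300) on GB and D = (27.600, -23.100) on DP. Then |ZD| = |D − Z| = 35.991.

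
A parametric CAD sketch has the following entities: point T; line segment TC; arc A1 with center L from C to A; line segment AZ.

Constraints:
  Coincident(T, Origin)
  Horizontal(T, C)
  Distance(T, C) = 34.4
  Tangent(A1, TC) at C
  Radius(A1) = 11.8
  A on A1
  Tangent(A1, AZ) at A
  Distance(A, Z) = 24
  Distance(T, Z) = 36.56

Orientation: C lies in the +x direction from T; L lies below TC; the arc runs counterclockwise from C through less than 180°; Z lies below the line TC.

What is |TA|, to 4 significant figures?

24.64

T is at the origin; T and C share the same y with |TC| = 34.4 and C on the +x side, so C = (34.40, 0.000). A1 meets TC tangentially, so LC is at right angles to TC, so L = C + (0, -11.8) = (34.40, -11.80). Since LA ⟂ AZ (tangency), |LZ| = √(11.8² + 24.0²) = 26.74 regardless of where A sits on A1. So Z lies on both circle(T, 36.56) and circle(L, 26.74); the below-TC intersection is Z = (17.19, -32.27). A is the foot of the tangent from Z: A = (22.94, -8.969).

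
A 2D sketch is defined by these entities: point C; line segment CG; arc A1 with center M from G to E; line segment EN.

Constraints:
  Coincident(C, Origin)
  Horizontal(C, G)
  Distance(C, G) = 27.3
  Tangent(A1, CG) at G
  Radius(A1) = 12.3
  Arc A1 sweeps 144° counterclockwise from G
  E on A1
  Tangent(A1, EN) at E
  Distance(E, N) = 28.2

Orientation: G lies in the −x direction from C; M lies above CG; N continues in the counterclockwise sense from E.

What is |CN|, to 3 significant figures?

57.8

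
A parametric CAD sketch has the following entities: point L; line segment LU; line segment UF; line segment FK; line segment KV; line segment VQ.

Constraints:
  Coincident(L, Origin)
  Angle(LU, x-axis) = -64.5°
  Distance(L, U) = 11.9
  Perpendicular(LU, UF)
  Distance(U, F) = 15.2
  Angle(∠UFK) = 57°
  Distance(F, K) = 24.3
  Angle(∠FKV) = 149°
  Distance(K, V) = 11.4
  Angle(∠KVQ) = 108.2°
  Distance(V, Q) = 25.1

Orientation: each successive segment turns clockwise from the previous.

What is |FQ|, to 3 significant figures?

41.6

L is at the origin; LU runs at -64.5° with length 11.9, so U = (5.12, -10.7). The perpendicularity gives UF at right angles to LU, so UF runs at -154°; with |UF| = 15.2, F = (-8.60, -17.3). ∠UFK = 57.0° gives FK at 82.5° from the x-axis; with |FK| = 24.3, K = (-5.42, 6.81). ∠FKV = 149.0° gives KV at 51.5° from the x-axis; with |KV| = 11.4, V = (1.67, 15.7). ∠KVQ = 108.2° gives VQ at -20.3° from the x-axis; with |VQ| = 25.1, Q = (25.2, 7.02). Then |FQ| = |Q − F| = 41.6.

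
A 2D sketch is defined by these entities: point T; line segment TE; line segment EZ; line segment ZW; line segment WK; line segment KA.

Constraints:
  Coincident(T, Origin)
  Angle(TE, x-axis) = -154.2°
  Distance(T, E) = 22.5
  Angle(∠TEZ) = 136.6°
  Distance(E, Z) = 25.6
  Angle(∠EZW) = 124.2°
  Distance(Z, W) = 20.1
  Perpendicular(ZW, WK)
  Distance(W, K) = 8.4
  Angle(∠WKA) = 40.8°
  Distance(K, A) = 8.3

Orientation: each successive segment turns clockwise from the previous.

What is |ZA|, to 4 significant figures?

14.83

T is at the origin; TE runs at -154.2° with length 22.5, so E = (-20.26, -9.793). ∠TEZ = 136.6° gives EZ at 162.4° from the x-axis; with |EZ| = 25.6, Z = (-44.66, -2.052). ∠EZW = 124.2° gives ZW at 106.6° from the x-axis; with |ZW| = 20.1, W = (-50.40, 17.21). The perpendicularity gives WK at right angles to ZW, so WK runs at 16.60°; with |WK| = 8.4, K = (-42.35, 19.61). ∠WKA = 40.8° gives KA at -122.6° from the x-axis; with |KA| = 8.3, A = (-46.82, 12.62). Then |ZA| = |A − Z| = 14.83.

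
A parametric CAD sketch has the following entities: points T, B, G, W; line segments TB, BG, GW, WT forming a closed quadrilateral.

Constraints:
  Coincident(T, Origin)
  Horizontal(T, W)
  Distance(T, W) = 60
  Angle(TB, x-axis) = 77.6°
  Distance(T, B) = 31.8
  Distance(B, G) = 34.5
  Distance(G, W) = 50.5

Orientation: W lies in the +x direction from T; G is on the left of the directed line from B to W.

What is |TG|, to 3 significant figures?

59.4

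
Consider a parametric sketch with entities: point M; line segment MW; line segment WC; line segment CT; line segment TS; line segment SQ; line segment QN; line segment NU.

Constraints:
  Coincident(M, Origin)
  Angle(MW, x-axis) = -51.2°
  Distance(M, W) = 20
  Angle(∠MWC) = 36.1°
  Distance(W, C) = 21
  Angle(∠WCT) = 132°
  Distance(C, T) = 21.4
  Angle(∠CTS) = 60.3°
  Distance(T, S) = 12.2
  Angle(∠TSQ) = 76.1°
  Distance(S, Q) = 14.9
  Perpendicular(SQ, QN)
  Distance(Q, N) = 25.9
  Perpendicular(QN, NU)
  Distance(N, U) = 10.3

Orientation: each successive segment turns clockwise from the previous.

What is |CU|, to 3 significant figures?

32.0

M is at the origin; MW runs at -51.2° with length 20.0, so W = (12.5, -15.6). ∠MWC = 36.1° gives WC at 165° from the x-axis; with |WC| = 21.0, C = (-7.74, -10.1). ∠WCT = 132.0° gives CT at 117° from the x-axis; with |CT| = 21.4, T = (-17.4, 8.97). ∠CTS = 60.3° gives TS at -2.80° from the x-axis; with |TS| = 12.2, S = (-5.24, 8.37). ∠TSQ = 76.1° gives SQ at -107° from the x-axis; with |SQ| = 14.9, Q = (-9.52, -5.90). The perpendicularity gives QN at right angles to SQ, so QN runs at 163°; with |QN| = 25.9, N = (-34.3, 1.54). QN ⟂ NU, so NU runs at 73.3°; with |NU| = 10.3, U = (-31.4, 11.4). Then |CU| = |U − C| = 32.0.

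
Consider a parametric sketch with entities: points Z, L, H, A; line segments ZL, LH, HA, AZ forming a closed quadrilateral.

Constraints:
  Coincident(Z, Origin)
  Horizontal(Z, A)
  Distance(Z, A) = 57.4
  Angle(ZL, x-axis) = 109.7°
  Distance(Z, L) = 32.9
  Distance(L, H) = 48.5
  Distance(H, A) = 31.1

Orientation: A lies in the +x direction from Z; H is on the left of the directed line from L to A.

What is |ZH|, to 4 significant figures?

43.55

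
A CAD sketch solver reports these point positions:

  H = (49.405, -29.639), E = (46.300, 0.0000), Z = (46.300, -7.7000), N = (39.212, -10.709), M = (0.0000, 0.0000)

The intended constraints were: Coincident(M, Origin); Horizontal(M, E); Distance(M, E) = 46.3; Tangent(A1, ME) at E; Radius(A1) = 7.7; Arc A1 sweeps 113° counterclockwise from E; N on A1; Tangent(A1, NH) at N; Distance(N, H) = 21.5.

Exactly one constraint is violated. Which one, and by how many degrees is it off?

Tangent(A1, NH) at N — off by 5.30°.

M = (0.00, 0.00) ✓; M.y = 0.00, E.y = 0.00 ✓; |ME| = 46.30 ✓; ∠(ZE, EM) = 90.00° ✓; |ZE| = 7.700 ✓; bearing(Z→N) − bearing(Z→E) = 113.0° ✓; |ZN| = 7.700 ✓; ∠(ZN, NH) = 84.70° ✗; |NH| = 21.50 ✓.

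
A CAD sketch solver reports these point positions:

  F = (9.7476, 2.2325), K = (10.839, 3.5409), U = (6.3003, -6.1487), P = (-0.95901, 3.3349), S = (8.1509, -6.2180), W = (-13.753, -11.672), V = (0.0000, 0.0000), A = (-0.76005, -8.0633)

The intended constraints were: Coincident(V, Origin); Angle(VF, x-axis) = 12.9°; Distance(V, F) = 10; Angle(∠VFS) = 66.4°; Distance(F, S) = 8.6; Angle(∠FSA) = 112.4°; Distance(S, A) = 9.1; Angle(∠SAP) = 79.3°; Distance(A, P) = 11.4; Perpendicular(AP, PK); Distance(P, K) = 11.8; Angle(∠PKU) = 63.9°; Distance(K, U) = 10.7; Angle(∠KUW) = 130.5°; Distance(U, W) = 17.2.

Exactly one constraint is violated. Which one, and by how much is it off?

Distance(U, W) = 17.2 — off by 3.60.

V = (0.00, 0.00) ✓; VF at 12.90° ✓; |VF| = 10.00 ✓; ∠VFS = 66.40° ✓; |FS| = 8.600 ✓; ∠FSA = 112.4° ✓; |SA| = 9.100 ✓; ∠SAP = 79.30° ✓; |AP| = 11.40 ✓; ∠(AP, PK) = 90.00° ✓; |PK| = 11.80 ✓; ∠PKU = 63.90° ✓; |KU| = 10.70 ✓; ∠KUW = 130.5° ✓; |UW| = 20.80 ✗.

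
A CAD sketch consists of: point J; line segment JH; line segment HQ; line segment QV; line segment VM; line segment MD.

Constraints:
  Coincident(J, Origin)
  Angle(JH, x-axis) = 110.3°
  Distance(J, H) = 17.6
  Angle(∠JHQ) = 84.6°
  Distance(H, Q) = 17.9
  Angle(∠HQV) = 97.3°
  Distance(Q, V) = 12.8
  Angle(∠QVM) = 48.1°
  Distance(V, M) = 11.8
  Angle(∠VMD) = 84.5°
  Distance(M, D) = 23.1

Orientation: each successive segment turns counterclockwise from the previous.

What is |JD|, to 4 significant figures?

37.19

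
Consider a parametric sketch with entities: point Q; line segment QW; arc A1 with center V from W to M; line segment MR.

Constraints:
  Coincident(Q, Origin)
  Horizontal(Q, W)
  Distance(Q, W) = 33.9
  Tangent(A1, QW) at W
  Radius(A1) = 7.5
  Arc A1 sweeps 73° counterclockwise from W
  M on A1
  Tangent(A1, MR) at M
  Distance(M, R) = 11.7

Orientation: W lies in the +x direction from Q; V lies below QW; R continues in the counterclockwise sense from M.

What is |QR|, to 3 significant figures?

28.6

Q is at the origin; Q and W share the same y with |QW| = 33.9 and W on the +x side, so W = (33.9, 0.00). Since A1 is tangent to QW there, VW ⟂ QW, so V = W + (0, -7.5) = (33.9, -7.50). On A1, W sits at bearing 90° from V; a 73° counterclockwise sweep puts M at bearing 163°, so M = V + 7.5·(cos 163°, sin 163°) = (26.7, -5.31). A1 meets MR tangentially, so VM is at right angles to MR, so MR runs along (−sin 163°, cos 163°); with |MR| = 11.7, R = (23.3, -16.5). Then |QR| = |R − Q| = 28.6.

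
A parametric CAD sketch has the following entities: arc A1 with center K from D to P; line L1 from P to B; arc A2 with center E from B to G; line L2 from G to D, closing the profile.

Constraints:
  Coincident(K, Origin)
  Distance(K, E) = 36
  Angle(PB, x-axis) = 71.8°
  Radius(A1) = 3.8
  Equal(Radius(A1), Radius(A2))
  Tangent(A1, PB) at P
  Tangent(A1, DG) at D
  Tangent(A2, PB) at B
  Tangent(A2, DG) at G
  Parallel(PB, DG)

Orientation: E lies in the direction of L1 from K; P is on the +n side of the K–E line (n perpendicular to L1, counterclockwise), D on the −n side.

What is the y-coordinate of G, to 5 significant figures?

33.012

Tangency of A1 to both parallel lines with radius 3.8 puts P and D at K ± 3.8·n: P = (-3.6099, 1.1869), D = (3.6099, -1.1869). Equal radii place B and G the same way about E: B = E + 3.8·n = (7.6342, 35.386), G = E − 3.8·n = (14.854, 33.012). So G.y = 33.012.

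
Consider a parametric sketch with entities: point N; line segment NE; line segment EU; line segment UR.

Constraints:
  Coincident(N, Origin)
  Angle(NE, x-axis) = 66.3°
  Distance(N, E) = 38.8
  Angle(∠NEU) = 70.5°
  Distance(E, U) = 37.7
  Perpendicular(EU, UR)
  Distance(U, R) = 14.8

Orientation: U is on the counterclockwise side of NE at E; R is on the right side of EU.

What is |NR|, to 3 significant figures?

57.0

∠NEU = 70.5°, so EU runs at 66.3° + (180° − 70.5°) = 176° from the x-axis; with |EU| = 37.7, U = E + 37.7·(cos 176°, sin 176°) = (-22.0, 38.3). The perpendicularity gives UR at right angles to EU; with |UR| = 14.8 on the right of EU, R = U + 14.8·(0.0732, 0.997) = (-20.9, 53.0). Then |NR| = |R − N| = 57.0.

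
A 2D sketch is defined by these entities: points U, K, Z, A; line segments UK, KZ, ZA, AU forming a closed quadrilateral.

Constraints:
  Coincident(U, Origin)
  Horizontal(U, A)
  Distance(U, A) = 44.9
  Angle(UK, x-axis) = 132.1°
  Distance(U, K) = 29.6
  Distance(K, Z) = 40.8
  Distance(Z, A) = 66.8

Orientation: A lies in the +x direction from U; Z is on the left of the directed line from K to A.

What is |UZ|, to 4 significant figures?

54.22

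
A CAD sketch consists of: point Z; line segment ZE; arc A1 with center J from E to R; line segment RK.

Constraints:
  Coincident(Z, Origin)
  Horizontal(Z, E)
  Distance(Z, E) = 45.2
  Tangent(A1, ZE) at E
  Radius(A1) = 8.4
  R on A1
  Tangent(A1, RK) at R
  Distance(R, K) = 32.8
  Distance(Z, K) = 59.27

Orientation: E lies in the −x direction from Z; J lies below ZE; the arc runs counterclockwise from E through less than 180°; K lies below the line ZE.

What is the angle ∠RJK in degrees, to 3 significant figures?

75.6°

Z is at the origin; ZE is horizontal with |ZE| = 45.2 and E on the −x side, so E = (-45.2, 0.00). The tangent condition forces JE to be normal to ZE, so J = E + (0, -8.4) = (-45.2, -8.40). Since JR ⟂ RK (tangency), |JK| = √(8.4² + 32.8²) = 33.9 regardless of where R sits on A1. So K lies on both circle(Z, 59.27) and circle(J, 33.9); the below-ZE intersection is K = (-41.7, -42.1). R is the foot of the tangent from K: R = (-53.1, -11.3).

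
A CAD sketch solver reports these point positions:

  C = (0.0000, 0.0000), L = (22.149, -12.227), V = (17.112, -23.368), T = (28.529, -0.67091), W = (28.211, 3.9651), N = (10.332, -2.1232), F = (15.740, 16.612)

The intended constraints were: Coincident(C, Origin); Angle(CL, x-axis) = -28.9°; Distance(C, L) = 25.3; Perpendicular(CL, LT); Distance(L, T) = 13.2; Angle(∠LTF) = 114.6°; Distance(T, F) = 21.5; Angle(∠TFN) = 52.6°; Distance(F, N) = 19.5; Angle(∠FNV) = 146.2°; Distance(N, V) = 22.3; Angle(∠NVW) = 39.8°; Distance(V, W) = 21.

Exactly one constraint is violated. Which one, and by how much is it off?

Distance(V, W) = 21 — off by 8.50.

C = (0.00, 0.00) ✓; CL at -28.90° ✓; |CL| = 25.30 ✓; ∠(CL, LT) = 90.00° ✓; |LT| = 13.20 ✓; ∠LTF = 114.6° ✓; |TF| = 21.50 ✓; ∠TFN = 52.60° ✓; |FN| = 19.50 ✓; ∠FNV = 146.2° ✓; |NV| = 22.30 ✓; ∠NVW = 39.80° ✓; |VW| = 29.50 ✗.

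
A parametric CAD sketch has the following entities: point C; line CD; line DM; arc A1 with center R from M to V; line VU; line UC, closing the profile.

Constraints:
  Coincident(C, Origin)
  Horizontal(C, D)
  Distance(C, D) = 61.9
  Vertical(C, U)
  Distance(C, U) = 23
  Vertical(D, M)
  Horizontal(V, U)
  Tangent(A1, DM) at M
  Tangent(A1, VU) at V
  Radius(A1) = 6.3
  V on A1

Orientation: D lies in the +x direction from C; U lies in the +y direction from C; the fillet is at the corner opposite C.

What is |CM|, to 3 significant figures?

64.1

C is at the origin; CD is horizontal with |CD| = 61.9 and D on the +x side, so D = (61.9, 0.00). CU is vertical with |CU| = 23.0 and U on the +y side, so U = (0.00, 23.0). The virtual corner opposite C is at (61.9, 23.0). The tangent condition forces RM to be normal to DM and since A1 is tangent to VU there, RV ⟂ VU, with radius 6.3, so the center R sits 6.3 in from both sides at R = (55.6, 16.7). That places the tangent points at M = (61.9, 16.7) on DM and V = (55.6, 23.0) on VU. Then |CM| = |M − C| = 64.1.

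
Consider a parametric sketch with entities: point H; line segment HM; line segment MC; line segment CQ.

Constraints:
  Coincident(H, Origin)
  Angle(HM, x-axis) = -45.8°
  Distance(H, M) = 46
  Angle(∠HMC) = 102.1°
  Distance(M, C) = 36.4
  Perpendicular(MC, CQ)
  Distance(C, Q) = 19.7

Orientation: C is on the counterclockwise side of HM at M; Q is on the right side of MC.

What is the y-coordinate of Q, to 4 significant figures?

-30.32

H is at the origin; HM runs at -45.8° with length 46.0, so M = 46.0·(cos -45.8°, sin -45.8°) = (32.07, -32.98). ∠HMC = 102.1°, so MC runs at -45.8° + (180° − 102.1°) = 32.10° from the x-axis; with |MC| = 36.4, C = M + 36.4·(cos 32.10°, sin 32.10°) = (62.90, -13.63). The perpendicularity gives CQ at right angles to MC; with |CQ| = 19.7 on the right of MC, Q = C + 19.7·(0.5314, -0.8471) = (73.37, -30.32). So Q.y = -30.32.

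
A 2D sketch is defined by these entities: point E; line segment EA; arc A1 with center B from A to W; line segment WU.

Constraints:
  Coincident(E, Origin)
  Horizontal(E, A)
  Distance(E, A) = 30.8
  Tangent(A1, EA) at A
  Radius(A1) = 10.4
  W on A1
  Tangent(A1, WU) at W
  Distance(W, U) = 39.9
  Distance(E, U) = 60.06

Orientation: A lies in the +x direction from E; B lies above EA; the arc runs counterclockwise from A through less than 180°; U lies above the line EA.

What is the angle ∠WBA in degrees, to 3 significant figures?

105°

E is at the origin; EA is horizontal with |EA| = 30.8 and A on the +x side, so A = (30.8, 0.00). Since A1 is tangent to EA there, BA ⟂ EA, so B = A + (0, 10.4) = (30.8, 10.4). Since BW ⟂ WU (tangency), |BU| = √(10.4² + 39.9²) = 41.2 regardless of where W sits on A1. So U lies on both circle(E, 60.06) and circle(B, 41.2); the above-EA intersection is U = (30.7, 51.6). W is the foot of the tangent from U: W = (40.9, 13.1).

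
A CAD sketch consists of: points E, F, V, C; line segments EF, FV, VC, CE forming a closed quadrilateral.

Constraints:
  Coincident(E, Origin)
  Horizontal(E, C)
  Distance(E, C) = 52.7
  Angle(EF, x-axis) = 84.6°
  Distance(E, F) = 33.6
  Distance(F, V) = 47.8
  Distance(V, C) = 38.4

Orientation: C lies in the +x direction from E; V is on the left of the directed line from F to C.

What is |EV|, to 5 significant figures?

63.578

Checks: |FV| = 47.80 ✓; |VC| = 38.40 ✓.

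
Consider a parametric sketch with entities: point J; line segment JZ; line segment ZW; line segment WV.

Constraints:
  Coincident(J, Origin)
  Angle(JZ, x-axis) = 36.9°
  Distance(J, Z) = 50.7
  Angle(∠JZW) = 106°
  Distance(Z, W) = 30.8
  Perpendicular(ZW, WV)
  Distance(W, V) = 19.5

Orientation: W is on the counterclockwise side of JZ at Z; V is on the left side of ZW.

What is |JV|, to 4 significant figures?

53.47

J is at the origin; JZ runs at 36.9° with length 50.7, so Z = 50.7·(cos 36.9°, sin 36.9°) = (40.54, 30.44). ∠JZW = 106.0°, so ZW runs at 36.9° + (180° − 106.0°) = 110.9° from the x-axis; with |ZW| = 30.8, W = Z + 30.8·(cos 110.9°, sin 110.9°) = (29.56, 59.21). The perpendicularity gives WV at right angles to ZW; with |WV| = 19.5 on the left of ZW, V = W + 19.5·(-0.9342, -0.3567) = (11.34, 52.26). Then |JV| = |V − J| = 53.47.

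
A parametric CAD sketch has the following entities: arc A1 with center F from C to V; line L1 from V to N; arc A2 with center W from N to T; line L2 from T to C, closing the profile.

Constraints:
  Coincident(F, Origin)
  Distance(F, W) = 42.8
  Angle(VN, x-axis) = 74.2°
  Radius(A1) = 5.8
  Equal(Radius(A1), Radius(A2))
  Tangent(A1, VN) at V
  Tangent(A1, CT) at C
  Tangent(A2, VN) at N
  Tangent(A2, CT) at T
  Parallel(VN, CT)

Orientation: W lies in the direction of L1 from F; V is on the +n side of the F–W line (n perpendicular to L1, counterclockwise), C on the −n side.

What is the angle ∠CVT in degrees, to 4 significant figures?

74.84°

The slot axis is L1's direction at 74.2°, so u = (cos 74.2°, sin 74.2°) = (0.2723, 0.9622) and n = (−sin 74.2°, cos 74.2°) = (-0.9622, 0.2723). F is at the origin and W lies 42.8 along u from F, so W = 42.8·u = (11.65, 41.18). Tangency of A1 to both parallel lines with radius 5.8 puts V and C at F ± 5.8·n: V = (-5.581, 1.579), C = (5.581, -1.579). Equal radii place N and T the same way about W: N = W + 5.8·n = (6.073, 42.76), T = W − 5.8·n = (17.23, 39.60). Then cos ∠CVT = VC·VT / (|VC||VT|), giving 74.84°.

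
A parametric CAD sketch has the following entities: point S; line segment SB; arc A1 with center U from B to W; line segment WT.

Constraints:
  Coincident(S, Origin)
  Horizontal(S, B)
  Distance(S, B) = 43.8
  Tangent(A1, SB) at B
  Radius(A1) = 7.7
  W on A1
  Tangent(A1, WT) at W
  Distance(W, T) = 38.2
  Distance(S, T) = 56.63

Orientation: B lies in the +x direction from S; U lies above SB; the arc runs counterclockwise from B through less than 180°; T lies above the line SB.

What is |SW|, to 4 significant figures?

51.91

S is at the origin; S and B share the same y with |SB| = 43.8 and B on the +x side, so B = (43.80, 0.000). Since A1 is tangent to SB there, UB ⟂ SB, so U = B + (0, 7.7) = (43.80, 7.700). Since UW ⟂ WT (tangency), |UT| = √(7.7² + 38.2²) = 38.97 regardless of where W sits on A1. So T lies on both circle(S, 56.63) and circle(U, 38.97); the above-SB intersection is T = (33.87, 45.38). W is the foot of the tangent from T: W = (50.71, 11.09).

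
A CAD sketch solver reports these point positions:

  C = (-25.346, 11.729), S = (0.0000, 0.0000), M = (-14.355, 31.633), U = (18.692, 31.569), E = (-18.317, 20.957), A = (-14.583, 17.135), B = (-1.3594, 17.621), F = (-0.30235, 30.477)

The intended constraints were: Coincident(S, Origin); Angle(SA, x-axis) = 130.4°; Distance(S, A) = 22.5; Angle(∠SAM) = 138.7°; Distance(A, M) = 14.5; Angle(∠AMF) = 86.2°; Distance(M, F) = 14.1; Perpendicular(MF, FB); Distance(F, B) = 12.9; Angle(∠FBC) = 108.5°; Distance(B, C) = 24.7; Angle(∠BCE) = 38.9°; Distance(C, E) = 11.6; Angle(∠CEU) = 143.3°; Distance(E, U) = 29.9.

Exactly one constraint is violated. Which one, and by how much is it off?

Distance(E, U) = 29.9 — off by 8.60.

S = (0.00, 0.00) ✓; SA at 130.4° ✓; |SA| = 22.50 ✓; ∠SAM = 138.7° ✓; |AM| = 14.50 ✓; ∠AMF = 86.20° ✓; |MF| = 14.10 ✓; ∠(MF, FB) = 90.00° ✓; |FB| = 12.90 ✓; ∠FBC = 108.5° ✓; |BC| = 24.70 ✓; ∠BCE = 38.90° ✓; |CE| = 11.60 ✓; ∠CEU = 143.3° ✓; |EU| = 38.50 ✗.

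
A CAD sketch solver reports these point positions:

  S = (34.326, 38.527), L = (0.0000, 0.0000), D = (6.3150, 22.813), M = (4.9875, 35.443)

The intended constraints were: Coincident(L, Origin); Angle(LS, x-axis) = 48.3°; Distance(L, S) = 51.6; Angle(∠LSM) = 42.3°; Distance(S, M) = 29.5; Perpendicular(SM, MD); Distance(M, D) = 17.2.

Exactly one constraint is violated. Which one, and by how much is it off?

Distance(M, D) = 17.2 — off by 4.50.

L = (0.00, 0.00) ✓; LS at 48.30° ✓; |LS| = 51.60 ✓; ∠LSM = 42.30° ✓; |SM| = 29.50 ✓; ∠(SM, MD) = 90.00° ✓; |MD| = 12.70 ✗.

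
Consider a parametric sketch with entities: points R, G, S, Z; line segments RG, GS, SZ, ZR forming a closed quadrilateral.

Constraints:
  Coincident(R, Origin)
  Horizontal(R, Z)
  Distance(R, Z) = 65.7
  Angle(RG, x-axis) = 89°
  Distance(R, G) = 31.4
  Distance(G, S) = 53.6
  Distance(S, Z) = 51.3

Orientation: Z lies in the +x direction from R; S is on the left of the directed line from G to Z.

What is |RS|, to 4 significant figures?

70.93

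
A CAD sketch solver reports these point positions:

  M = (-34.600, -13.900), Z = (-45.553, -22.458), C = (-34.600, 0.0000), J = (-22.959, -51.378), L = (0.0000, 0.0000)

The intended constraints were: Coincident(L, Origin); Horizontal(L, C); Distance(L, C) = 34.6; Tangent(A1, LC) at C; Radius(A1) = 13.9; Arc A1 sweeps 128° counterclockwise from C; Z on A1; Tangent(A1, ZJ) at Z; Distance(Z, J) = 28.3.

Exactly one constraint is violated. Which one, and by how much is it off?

Distance(Z, J) = 28.3 — off by 8.40.

L = (0.00, 0.00) ✓; L.y = 0.00, C.y = 0.00 ✓; |LC| = 34.60 ✓; ∠(MC, CL) = 90.00° ✓; |MC| = 13.90 ✓; bearing(M→Z) − bearing(M→C) = 128.0° ✓; |MZ| = 13.90 ✓; ∠(MZ, ZJ) = 90.00° ✓; |ZJ| = 36.70 ✗.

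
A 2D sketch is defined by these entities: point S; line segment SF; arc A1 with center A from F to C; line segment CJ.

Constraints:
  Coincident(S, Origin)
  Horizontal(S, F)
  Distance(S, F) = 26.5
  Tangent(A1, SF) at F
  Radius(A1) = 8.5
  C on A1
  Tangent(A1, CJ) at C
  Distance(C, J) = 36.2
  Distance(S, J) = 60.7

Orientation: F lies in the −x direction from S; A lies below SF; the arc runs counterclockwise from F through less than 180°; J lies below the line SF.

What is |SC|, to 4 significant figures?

35.18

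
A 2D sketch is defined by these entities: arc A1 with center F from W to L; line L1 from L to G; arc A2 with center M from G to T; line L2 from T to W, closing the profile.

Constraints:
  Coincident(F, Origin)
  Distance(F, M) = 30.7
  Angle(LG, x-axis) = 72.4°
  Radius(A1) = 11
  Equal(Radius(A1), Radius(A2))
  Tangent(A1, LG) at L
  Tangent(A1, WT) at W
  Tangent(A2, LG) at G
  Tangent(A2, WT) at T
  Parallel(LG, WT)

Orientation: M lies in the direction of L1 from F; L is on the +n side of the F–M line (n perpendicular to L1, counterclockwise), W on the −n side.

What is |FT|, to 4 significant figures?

32.61

Tangency of A1 to both parallel lines with radius 11.0 puts L and W at F ± 11.0·n: L = (-10.49, 3.326), W = (10.49, -3.326). Equal radii place G and T the same way about M: G = M + 11.0·n = (-1.202, 32.59), T = M − 11.0·n = (19.77, 25.94). Then |FT| = |T − F| = 32.61.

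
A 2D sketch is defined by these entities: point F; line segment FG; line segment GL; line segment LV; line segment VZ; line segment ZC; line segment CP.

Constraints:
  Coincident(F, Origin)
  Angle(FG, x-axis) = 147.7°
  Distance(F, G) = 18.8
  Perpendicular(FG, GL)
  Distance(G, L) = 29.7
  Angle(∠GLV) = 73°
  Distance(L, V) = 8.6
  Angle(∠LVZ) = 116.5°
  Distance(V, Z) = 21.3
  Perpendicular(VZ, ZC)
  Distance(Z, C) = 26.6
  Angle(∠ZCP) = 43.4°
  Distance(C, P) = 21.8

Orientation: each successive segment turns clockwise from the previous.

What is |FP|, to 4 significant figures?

27.81

F is at the origin; FG runs at 147.7° with length 18.8, so G = (-15.89, 10.05). FG is perpendicular to GL, so GL runs at 57.70°; with |GL| = 29.7, L = (-0.02066, 35.15). ∠GLV = 73.0° gives LV at -49.30° from the x-axis; with |LV| = 8.6, V = (5.587, 28.63). ∠LVZ = 116.5° gives VZ at -112.8° from the x-axis; with |VZ| = 21.3, Z = (-2.667, 8.994). The perpendicularity gives ZC at right angles to VZ, so ZC runs at 157.2°; with |ZC| = 26.6, C = (-27.19, 19.30). ∠ZCP = 43.4° gives CP at 20.60° from the x-axis; with |CP| = 21.8, P = (-6.782, 26.97). Then |FP| = |P − F| = 27.81.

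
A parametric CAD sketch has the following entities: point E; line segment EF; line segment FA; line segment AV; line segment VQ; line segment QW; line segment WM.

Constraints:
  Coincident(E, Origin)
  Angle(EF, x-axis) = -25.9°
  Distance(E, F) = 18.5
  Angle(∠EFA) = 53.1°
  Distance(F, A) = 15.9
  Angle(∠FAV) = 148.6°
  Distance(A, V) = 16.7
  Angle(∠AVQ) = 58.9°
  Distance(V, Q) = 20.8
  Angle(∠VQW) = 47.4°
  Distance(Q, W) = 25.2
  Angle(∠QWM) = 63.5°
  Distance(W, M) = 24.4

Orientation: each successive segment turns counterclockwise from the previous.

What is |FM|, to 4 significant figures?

37.91

E is at the origin; EF runs at -25.9° with length 18.5, so F = (16.64, -8.081). ∠EFA = 53.1° gives FA at 101.0° from the x-axis; with |FA| = 15.9, A = (13.61, 7.527). ∠FAV = 148.6° gives AV at 132.4° from the x-axis; with |AV| = 16.7, V = (2.347, 19.86). ∠AVQ = 58.9° gives VQ at -106.5° from the x-axis; with |VQ| = 20.8, Q = (-3.560, -0.08421). ∠VQW = 47.4° gives QW at 26.10° from the x-axis; with |QW| = 25.2, W = (19.07, 11.00). ∠QWM = 63.5° gives WM at 142.6° from the x-axis; with |WM| = 24.4, M = (-0.3138, 25.82). Then |FM| = |M − F| = 37.91.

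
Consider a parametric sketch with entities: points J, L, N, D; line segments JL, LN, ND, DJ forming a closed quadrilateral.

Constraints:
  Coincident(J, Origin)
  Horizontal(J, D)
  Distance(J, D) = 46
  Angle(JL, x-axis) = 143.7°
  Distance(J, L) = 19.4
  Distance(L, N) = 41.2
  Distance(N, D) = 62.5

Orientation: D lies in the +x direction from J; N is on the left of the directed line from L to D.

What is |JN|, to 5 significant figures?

47.418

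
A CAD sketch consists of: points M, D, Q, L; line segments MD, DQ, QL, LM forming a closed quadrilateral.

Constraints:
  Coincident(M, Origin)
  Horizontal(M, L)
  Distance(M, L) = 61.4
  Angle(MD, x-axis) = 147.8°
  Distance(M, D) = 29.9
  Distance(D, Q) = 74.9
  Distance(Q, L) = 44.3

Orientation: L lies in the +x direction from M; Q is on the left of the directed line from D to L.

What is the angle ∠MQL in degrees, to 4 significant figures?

69.08°

M is at the origin; ML is horizontal with |ML| = 61.4 and L in +x, so L = (61.4, 0). MD runs at 147.8° with |MD| = 29.9, so D = (-25.30, 15.93). Q is determined by |DQ| = 74.9 and |QL| = 44.3 together: it lies at the intersection of circle(D, 74.9) and circle(L, 44.3). With |DL| = 88.15, the foot of the radical line on DL is 64.77 from D and the perpendicular offset is √(74.9² − 64.77²) = 37.62. Taking the left-of-DL solution: Q = (45.20, 41.23).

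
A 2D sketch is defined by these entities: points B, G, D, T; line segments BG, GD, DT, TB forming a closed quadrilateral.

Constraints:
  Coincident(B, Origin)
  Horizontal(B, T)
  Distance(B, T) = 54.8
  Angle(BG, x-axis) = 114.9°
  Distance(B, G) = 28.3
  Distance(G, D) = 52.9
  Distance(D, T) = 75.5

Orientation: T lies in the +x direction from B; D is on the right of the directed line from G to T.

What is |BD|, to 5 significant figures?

31.302

Checks: |BT| = 54.80 ✓; |BG| = 28.30 ✓; |GD| = 52.90 ✓; |DT| = 75.50 ✓.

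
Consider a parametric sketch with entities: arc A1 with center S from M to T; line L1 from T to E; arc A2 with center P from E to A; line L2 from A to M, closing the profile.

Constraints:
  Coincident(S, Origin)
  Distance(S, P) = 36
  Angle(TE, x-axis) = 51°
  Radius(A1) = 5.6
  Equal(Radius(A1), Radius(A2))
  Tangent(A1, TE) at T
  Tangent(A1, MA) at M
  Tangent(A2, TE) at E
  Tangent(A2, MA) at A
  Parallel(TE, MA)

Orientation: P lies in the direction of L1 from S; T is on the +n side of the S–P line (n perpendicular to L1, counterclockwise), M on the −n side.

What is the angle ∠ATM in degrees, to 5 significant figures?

72.719°

The slot axis is L1's direction at 51.0°, so u = (cos 51.0°, sin 51.0°) = (0.62932, 0.77715) and n = (−sin 51.0°, cos 51.0°) = (-0.77715, 0.62932). S is at the origin and P lies 36.0 along u from S, so P = 36.0·u = (22.656, 27.977). Tangency of A1 to both parallel lines with radius 5.6 puts T and M at S ± 5.6·n: T = (-4.3520, 3.5242), M = (4.3520, -3.5242). Equal radii place E and A the same way about P: E = P + 5.6·n = (18.304, 31.501), A = P − 5.6·n = (27.008, 24.453). Then cos ∠ATM = TA·TM / (|TA||TM|), giving 72.719°.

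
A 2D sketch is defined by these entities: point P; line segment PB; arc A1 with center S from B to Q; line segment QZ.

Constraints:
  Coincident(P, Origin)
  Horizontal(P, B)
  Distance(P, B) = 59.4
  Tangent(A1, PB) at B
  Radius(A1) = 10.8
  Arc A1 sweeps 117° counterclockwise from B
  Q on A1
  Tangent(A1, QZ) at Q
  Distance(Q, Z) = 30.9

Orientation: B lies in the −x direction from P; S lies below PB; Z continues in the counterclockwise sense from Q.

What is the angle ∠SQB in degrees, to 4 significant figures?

31.50°

P is at the origin; PB is horizontal with |PB| = 59.4 and B on the −x side, so B = (-59.40, 0.000). The tangent condition forces SB to be normal to PB, so S = B + (0, -10.8) = (-59.40, -10.80). On A1, B sits at bearing 90° from S; a 117° counterclockwise sweep puts Q at bearing 207°, so Q = S + 10.8·(cos 207°, sin 207°) = (-69.02, -15.70). Then cos ∠SQB = QS·QB / (|QS||QB|), giving 31.50°.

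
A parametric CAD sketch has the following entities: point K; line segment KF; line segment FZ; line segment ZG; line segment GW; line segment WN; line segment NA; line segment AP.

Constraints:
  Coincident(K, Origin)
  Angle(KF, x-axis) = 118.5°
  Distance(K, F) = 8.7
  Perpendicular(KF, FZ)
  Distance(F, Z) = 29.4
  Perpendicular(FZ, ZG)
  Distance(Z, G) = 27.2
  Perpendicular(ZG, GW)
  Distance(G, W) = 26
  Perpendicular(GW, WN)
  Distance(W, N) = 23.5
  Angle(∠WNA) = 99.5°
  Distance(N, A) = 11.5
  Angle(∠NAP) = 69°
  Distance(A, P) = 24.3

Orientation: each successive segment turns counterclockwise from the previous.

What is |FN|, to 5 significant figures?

5.0249

The perpendicularity gives GW at right angles to ZG, so GW runs at 28.500°; with |GW| = 26.0, W = (5.8395, -17.880). The perpendicularity gives WN at right angles to GW, so WN runs at 118.50°; with |WN| = 23.5, N = (-5.3738, 2.7717). Then |FN| = |N − F| = 5.0249.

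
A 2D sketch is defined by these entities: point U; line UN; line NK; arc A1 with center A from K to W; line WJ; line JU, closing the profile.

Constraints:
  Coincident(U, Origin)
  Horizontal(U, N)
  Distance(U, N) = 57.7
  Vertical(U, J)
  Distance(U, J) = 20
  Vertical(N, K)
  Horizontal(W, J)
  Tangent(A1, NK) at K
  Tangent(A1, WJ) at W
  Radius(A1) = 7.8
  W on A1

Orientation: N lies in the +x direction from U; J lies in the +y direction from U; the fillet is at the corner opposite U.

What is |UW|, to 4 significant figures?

53.76

U is at the origin; U and N share the same y with |UN| = 57.7 and N on the +x side, so N = (57.70, 0.000). UJ is vertical with |UJ| = 20.0 and J on the +y side, so J = (0.000, 20.00). The virtual corner opposite U is at (57.70, 20.00). Since A1 is tangent to NK there, AK ⟂ NK and A1 meets WJ tangentially, so AW is at right angles to WJ, with radius 7.8, so the center A sits 7.8 in from both sides at A = (49.90, 12.20). That places the tangent points at K = (57.70, 12.20) on NK and W = (49.90, 20.00) on WJ. Then |UW| = |W − U| = 53.76.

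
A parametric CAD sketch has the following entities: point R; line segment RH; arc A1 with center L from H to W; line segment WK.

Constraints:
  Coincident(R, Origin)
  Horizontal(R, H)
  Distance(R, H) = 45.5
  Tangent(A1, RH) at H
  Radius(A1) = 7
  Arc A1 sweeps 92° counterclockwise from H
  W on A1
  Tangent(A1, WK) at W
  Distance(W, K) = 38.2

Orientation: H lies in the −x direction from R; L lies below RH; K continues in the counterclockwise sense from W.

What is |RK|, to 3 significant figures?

68.4

R is at the origin; R and H share the same y with |RH| = 45.5 and H on the −x side, so H = (-45.5, 0.00). A1 meets RH tangentially, so LH is at right angles to RH, so L = H + (0, -7) = (-45.5, -7.00). On A1, H sits at bearing 90° from L; a 92° counterclockwise sweep puts W at bearing 182°, so W = L + 7.0·(cos 182°, sin 182°) = (-52.5, -7.24). Tangency of A1 to WK means the radius LW is perpendicular to WK, so WK runs along (−sin 182°, cos 182°); with |WK| = 38.2, K = (-51.2, -45.4). Then |RK| = |K − R| = 68.4.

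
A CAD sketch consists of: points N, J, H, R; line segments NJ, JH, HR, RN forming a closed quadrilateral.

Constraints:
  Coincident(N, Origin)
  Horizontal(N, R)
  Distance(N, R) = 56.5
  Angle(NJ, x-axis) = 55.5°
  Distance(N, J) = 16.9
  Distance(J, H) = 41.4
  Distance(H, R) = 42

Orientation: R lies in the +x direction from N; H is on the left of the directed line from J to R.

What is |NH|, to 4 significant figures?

57.75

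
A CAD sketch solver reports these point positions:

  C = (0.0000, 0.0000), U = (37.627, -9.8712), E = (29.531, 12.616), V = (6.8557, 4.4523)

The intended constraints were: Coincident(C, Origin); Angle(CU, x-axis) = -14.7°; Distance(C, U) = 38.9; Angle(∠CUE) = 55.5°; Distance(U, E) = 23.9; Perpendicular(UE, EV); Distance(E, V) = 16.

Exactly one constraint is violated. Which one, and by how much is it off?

Distance(E, V) = 16 — off by 8.10.

C = (0.00, 0.00) ✓; CU at -14.70° ✓; |CU| = 38.90 ✓; ∠CUE = 55.50° ✓; |UE| = 23.90 ✓; ∠(UE, EV) = 90.00° ✓; |EV| = 24.10 ✗.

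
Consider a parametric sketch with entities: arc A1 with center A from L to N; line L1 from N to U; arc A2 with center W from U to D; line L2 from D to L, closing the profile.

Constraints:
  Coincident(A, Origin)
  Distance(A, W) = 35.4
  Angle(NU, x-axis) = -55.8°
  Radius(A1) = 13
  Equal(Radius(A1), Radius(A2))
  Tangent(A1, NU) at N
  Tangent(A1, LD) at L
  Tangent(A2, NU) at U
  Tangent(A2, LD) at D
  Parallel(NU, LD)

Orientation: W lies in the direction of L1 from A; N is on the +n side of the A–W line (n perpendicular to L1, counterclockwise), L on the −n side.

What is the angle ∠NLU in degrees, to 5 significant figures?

53.704°

The slot axis is L1's direction at -55.8°, so u = (cos -55.8°, sin -55.8°) = (0.56208, -0.82708) and n = (−sin -55.8°, cos -55.8°) = (0.82708, 0.56208). A is at the origin and W lies 35.4 along u from A, so W = 35.4·u = (19.898, -29.279). Tangency of A1 to both parallel lines with radius 13.0 puts N and L at A ± 13.0·n: N = (10.752, 7.3071), L = (-10.752, -7.3071). Equal radii place U and D the same way about W: U = W + 13.0·n = (30.650, -21.972), D = W − 13.0·n = (9.1457, -36.586). Then cos ∠NLU = LN·LU / (|LN||LU|), giving 53.704°.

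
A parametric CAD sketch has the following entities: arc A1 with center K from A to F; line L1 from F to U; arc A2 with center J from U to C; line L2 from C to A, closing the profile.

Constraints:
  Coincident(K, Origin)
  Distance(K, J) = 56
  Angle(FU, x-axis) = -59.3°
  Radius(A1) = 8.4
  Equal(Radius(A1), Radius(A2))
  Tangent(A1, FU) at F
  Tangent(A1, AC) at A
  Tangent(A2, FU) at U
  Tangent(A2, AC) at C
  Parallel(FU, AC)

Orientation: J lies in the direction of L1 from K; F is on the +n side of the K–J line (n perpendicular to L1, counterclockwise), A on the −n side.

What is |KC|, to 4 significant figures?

56.63

The slot axis is L1's direction at -59.3°, so u = (cos -59.3°, sin -59.3°) = (0.5105, -0.8599) and n = (−sin -59.3°, cos -59.3°) = (0.8599, 0.5105). K is at the origin and J lies 56.0 along u from K, so J = 56.0·u = (28.59, -48.15). Tangency of A1 to both parallel lines with radius 8.4 puts F and A at K ± 8.4·n: F = (7.223, 4.289), A = (-7.223, -4.289). Equal radii place U and C the same way about J: U = J + 8.4·n = (35.81, -43.86), C = J − 8.4·n = (21.37, -52.44). Then |KC| = |C − K| = 56.63.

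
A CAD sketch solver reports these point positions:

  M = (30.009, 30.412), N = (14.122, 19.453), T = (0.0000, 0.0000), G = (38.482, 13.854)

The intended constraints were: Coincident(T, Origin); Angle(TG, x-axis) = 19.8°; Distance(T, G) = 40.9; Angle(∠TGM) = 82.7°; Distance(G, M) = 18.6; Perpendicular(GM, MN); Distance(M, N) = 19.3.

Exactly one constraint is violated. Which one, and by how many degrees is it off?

Perpendicular(GM, MN) — off by 7.50°.

T = (0.00, 0.00) ✓; TG at 19.80° ✓; |TG| = 40.90 ✓; ∠TGM = 82.70° ✓; |GM| = 18.60 ✓; ∠(GM, MN) = 97.50° ✗; |MN| = 19.30 ✓.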